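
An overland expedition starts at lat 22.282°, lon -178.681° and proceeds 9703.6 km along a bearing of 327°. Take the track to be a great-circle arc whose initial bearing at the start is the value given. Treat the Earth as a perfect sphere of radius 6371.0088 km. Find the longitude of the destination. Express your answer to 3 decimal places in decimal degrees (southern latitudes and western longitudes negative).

The arc subtends δ = 9703.6/6371.0088 = 1.523087 rad at the centre.
Converting: φ₁ = 0.388894 rad, θ = 5.707227 rad.
sin φ₂ = sin φ₁ cos δ + cos φ₁ sin δ cos θ = (0.379165)(0.047691) + (0.925329)(0.998862)(0.838671) = 0.793246
φ₂ = asin(0.793246) = 0.916121 rad = 52.490°.
Then Δλ = atan2(-0.503397, -0.253080) = -2.036637 rad, from sin θ sin δ cos φ₁ over cos δ − sin φ₁ sin φ₂.
λ₂ = -178.681° + -116.691° = -295.372°, normalized to (−180°, 180°] → 64.628°.

longitude 64.628°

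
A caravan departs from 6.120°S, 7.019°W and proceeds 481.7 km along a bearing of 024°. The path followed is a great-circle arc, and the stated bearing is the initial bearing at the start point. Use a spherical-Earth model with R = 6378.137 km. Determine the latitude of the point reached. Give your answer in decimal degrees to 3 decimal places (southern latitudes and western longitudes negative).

Angular distance δ = d/R = 481.7 / 6378.137 = 0.075524 rad.
Start latitude φ₁ = -0.106814 rad; initial bearing θ = 0.418879 rad.
sin φ₂ = sin φ₁ cos δ + cos φ₁ sin δ cos θ = (-0.106611)(0.997149) + (0.994301)(0.075452)(0.913545) = -0.037771
φ₂ = asin(-0.037771) = -0.037780 rad = -2.165°.
Then Δλ = atan2(0.030514, 0.993123) = 0.030716 rad, from sin θ sin δ cos φ₁ over cos δ − sin φ₁ sin φ₂.
Hence λ₂ = -7.019° + 1.760° = -5.259°.

latitude -2.165°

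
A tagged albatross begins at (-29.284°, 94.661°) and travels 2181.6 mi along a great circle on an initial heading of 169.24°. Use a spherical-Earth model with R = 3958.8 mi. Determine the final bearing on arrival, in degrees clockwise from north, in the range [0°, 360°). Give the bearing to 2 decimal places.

Angular distance δ = d/R = 2181.6 / 3958.8 = 0.551076 rad.
With φ₁ = -29.284° = -0.511102 rad and θ = 169.24° = 2.953795 rad:
Applying the spherical law of cosines for sides, sin φ₂ = sin φ₁ cos δ + cos φ₁ sin δ cos θ = -0.865389, so φ₂ = -59.927°.
Δλ = atan2( sin θ sin δ cos φ₁ , cos δ − sin φ₁ sin φ₂ ) = atan2(0.085262, 0.428666) = 0.196339 rad = 11.249°.
Hence λ₂ = 94.661° + 11.249° = 105.910°.
The forward bearing on arrival equals the back-azimuth from the destination plus 180°.
Back-azimuth from P₂ (-59.93°, 105.91°) to P₁ (-29.28°, 94.66°), with Δλ' = λ₁ − λ₂ = -11.25°: atan2( sin Δλ' cos φ₁ , cos φ₂ sin φ₁ − sin φ₂ cos φ₁ cos Δλ' ) = 341.04°.
Final bearing = (341.04° + 180°) mod 360° = 161.04°.

final bearing 161.04°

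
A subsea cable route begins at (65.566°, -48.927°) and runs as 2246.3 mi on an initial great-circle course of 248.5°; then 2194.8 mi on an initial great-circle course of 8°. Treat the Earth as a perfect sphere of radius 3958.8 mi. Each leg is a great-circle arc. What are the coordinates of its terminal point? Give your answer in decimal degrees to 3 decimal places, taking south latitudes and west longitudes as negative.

latitude 74.293°, longitude -76.659°

Apply the spherical direct solution leg by leg, carrying full precision between legs.
Leg 1: from (65.566°, -48.927°), δ = 2246.3/3958.8 = 0.567419 rad, θ = 248.5° → φ = 43.337°, λ = -92.362°.
Leg 2: from (43.337°, -92.362°), δ = 2194.8/3958.8 = 0.554410 rad, θ = 8° → φ = 74.293°, λ = -76.659°.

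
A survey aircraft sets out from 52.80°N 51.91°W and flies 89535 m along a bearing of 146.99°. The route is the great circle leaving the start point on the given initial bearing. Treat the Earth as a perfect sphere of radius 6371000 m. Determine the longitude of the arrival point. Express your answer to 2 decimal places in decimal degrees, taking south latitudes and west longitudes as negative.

longitude -51.20°

Central angle δ = d/R = 0.014054 rad.
With φ₁ = 52.80° = 0.921534 rad and θ = 146.99° = 2.565459 rad:
sin φ₂ = sin φ₁ cos δ + cos φ₁ sin δ cos θ = (0.796530)(0.999901) + (0.604599)(0.014053)(-0.838575) = 0.789326
φ₂ = asin(0.789326) = 0.909711 rad = 52.12°.
Then Δλ = atan2(0.004629, 0.371179) = 0.012470 rad, from sin θ sin δ cos φ₁ over cos δ − sin φ₁ sin φ₂.
Hence λ₂ = -51.91° + 0.71° = -51.20°.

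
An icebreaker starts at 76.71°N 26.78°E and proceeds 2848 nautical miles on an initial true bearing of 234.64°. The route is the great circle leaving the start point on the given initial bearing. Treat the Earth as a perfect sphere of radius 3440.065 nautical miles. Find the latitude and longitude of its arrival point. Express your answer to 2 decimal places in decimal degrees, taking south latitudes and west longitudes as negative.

latitude 34.08°, longitude -19.70°

The arc subtends δ = 2848/3440.065 = 0.827891 rad at the centre.
Converting: φ₁ = 1.338842 rad, θ = 4.095241 rad.
sin φ₂ = sin φ₁ cos δ + cos φ₁ sin δ cos θ = (0.973219)(0.676430) + (0.229880)(0.736507)(-0.578712) = 0.560334
φ₂ = asin(0.560334) = 0.594789 rad = 34.08°.
For the longitude increment, Δλ = atan2( sin θ sin δ cos φ₁, cos δ − sin φ₁ sin φ₂ ) = atan2(-0.138076, 0.131102) = -46.48°.
Hence λ₂ = 26.78° + -46.48° = -19.70°.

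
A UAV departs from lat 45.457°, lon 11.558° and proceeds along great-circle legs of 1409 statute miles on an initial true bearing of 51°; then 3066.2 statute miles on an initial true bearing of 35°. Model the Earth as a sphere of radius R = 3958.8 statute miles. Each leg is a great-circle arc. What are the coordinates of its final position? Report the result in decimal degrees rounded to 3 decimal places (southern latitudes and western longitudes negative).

latitude 66.036°, longitude 138.960°

Apply the spherical direct solution leg by leg, carrying full precision between legs.
Leg 1: from (45.457°, 11.558°), δ = 1409/3958.8 = 0.355916 rad, θ = 51° → φ = 55.273°, λ = 39.940°.
Leg 2: from (55.273°, 39.940°), δ = 3066.2/3958.8 = 0.774528 rad, θ = 35° → φ = 66.036°, λ = 138.960°.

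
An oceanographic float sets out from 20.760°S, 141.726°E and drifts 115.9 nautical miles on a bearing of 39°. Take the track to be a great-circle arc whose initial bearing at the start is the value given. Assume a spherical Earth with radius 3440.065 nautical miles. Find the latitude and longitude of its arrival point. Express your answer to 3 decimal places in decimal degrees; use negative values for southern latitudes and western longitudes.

latitude -19.255°, longitude 143.013°

Central angle δ = d/R = 0.033691 rad.
Start latitude φ₁ = -0.362330 rad; initial bearing θ = 0.680678 rad.
Applying the spherical law of cosines for sides, sin φ₂ = sin φ₁ cos δ + cos φ₁ sin δ cos θ = -0.329775, so φ₂ = -19.255°.
For the longitude increment, Δλ = atan2( sin θ sin δ cos φ₁, cos δ − sin φ₁ sin φ₂ ) = atan2(0.019822, 0.882542) = 1.287°.
λ₂ = λ₁ + Δλ = 143.013°.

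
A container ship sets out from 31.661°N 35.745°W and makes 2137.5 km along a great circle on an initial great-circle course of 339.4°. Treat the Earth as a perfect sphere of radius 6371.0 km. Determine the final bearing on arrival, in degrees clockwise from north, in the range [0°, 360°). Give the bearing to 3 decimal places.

final bearing 332.671°

Angular distance δ = d/R = 2137.5 / 6371 = 0.335505 rad.
Converting: φ₁ = 0.552589 rad, θ = 5.923647 rad.
Applying the spherical law of cosines for sides, sin φ₂ = sin φ₁ cos δ + cos φ₁ sin δ cos θ = 0.757951, so φ₂ = 49.284°.
For the longitude increment, Δλ = atan2( sin θ sin δ cos φ₁, cos δ − sin φ₁ sin φ₂ ) = atan2(-0.098601, 0.546401) = -10.229°.
λ₂ = -35.745° + -10.229° = -45.974°.
The forward bearing on arrival equals the back-azimuth from the destination plus 180°.
Back-azimuth from P₂ (49.284°, -45.974°) to P₁ (31.661°, -35.745°), with Δλ' = λ₁ − λ₂ = 10.229°: atan2( sin Δλ' cos φ₁ , cos φ₂ sin φ₁ − sin φ₂ cos φ₁ cos Δλ' ) = 152.671°.
Final bearing = (152.671° + 180°) mod 360° = 332.671°.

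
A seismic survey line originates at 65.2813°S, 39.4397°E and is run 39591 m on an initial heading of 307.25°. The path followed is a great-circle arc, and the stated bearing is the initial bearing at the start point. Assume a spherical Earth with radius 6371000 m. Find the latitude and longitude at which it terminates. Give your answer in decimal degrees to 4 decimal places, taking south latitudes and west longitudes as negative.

δ = 39591/6371000 = 0.006214 rad (0.3561°).
With φ₁ = -65.2813° = -1.139374 rad and θ = 307.25° = 5.362524 rad:
sin φ₂ = sin φ₁ cos δ + cos φ₁ sin δ cos θ = (-0.908372)(0.999981) + (0.418164)(0.006214)(0.605294) = -0.906781
φ₂ = asin(-0.906781) = -1.135586 rad = -65.0643°.
Δλ = atan2( sin θ sin δ cos φ₁ , cos δ − sin φ₁ sin φ₂ ) = atan2(-0.002068, 0.176286) = -0.011733 rad = -0.6723°.
λ₂ = λ₁ + Δλ = 38.7674°.

latitude -65.0643°, longitude 38.7674°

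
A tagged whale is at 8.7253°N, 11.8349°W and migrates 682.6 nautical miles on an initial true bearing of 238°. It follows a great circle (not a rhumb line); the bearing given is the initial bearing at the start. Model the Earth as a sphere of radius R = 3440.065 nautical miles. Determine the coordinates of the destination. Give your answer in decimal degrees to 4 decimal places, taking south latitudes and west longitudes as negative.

latitude 2.6060°, longitude -21.4685°

The arc subtends δ = 682.6/3440.065 = 0.198426 rad at the centre.
With φ₁ = 8.7253° = 0.152285 rad and θ = 238° = 4.153884 rad:
sin φ₂ = sin φ₁ cos δ + cos φ₁ sin δ cos θ = (0.151697)(0.980378) + (0.988427)(0.197127)(-0.529919) = 0.045468
φ₂ = asin(0.045468) = 0.045484 rad = 2.6060°.
Δλ = atan2( sin θ sin δ cos φ₁ , cos δ − sin φ₁ sin φ₂ ) = atan2(-0.165238, 0.973481) = -0.168137 rad = -9.6336°.
λ₂ = -11.8349° + -9.6336° = -21.4685°.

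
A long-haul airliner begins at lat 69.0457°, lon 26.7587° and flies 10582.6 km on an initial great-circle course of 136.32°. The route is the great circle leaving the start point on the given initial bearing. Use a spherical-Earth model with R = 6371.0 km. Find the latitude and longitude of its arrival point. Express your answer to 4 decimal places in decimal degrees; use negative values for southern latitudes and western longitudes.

The arc subtends δ = 10582.6/6371 = 1.661058 rad at the centre.
Converting: φ₁ = 1.205075 rad, θ = 2.379233 rad.
Applying the spherical law of cosines for sides, sin φ₂ = sin φ₁ cos δ + cos φ₁ sin δ cos θ = -0.341761, so φ₂ = -19.9842°.
Then Δλ = atan2(0.245980, 0.229020) = 0.821088 rad, from sin θ sin δ cos φ₁ over cos δ − sin φ₁ sin φ₂.
λ₂ = 26.7587° + 47.0449° = 73.8036°.

latitude -19.9842°, longitude 73.8036°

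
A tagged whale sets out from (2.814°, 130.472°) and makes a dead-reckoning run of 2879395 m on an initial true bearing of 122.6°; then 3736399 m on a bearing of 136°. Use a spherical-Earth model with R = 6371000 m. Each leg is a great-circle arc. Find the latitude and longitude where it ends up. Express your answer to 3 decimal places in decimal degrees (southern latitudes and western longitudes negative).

Apply the spherical direct solution leg by leg, carrying full precision between legs.
Leg 1: from (2.814°, 130.472°), δ = 2879395/6371000 = 0.451953 rad, θ = 122.6° → φ = -11.002°, λ = 152.484°.
Leg 2: from (-11.002°, 152.484°), δ = 3736399/6371000 = 0.586470 rad, θ = 136° → φ = -33.349°, λ = 179.886°.

latitude -33.349°, longitude 179.886°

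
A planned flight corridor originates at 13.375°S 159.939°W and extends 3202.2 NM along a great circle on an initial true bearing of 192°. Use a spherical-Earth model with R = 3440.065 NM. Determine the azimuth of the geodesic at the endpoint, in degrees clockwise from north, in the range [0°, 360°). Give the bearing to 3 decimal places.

final bearing 207.858°

The arc subtends δ = 3202.2/3440.065 = 0.930855 rad at the centre.
With φ₁ = -13.375° = -0.233438 rad and θ = 192° = 3.351032 rad:
sin φ₂ = sin φ₁ cos δ + cos φ₁ sin δ cos θ = (-0.231323)(0.597149) + (0.972877)(0.802130)(-0.978148) = -0.901456
φ₂ = asin(-0.901456) = -1.123121 rad = -64.350°.
Then Δλ = atan2(-0.162249, 0.388621) = -0.395500 rad, from sin θ sin δ cos φ₁ over cos δ − sin φ₁ sin φ₂.
λ₂ = -159.939° + -22.660° = -182.599°, normalized to (−180°, 180°] → 177.401°.
The forward bearing on arrival equals the back-azimuth from the destination plus 180°.
Back-azimuth from P₂ (-64.350°, 177.401°) to P₁ (-13.375°, -159.939°), with Δλ' = λ₁ − λ₂ = -337.340°: atan2( sin Δλ' cos φ₁ , cos φ₂ sin φ₁ − sin φ₂ cos φ₁ cos Δλ' ) = 27.858°.
Final bearing = (27.858° + 180°) mod 360° = 207.858°.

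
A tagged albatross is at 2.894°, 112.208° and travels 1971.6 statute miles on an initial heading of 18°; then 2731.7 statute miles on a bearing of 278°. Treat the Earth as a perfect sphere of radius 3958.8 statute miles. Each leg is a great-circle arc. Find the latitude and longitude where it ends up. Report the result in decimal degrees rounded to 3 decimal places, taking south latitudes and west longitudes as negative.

Apply the spherical direct solution leg by leg, carrying full precision between legs.
Leg 1: from (2.894°, 112.208°), δ = 1971.6/3958.8 = 0.498030 rad, θ = 18° → φ = 29.874°, λ = 122.010°.
Leg 2: from (29.874°, 122.010°), δ = 2731.7/3958.8 = 0.690032 rad, θ = 278° → φ = 27.449°, λ = 76.747°.

latitude 27.449°, longitude 76.747°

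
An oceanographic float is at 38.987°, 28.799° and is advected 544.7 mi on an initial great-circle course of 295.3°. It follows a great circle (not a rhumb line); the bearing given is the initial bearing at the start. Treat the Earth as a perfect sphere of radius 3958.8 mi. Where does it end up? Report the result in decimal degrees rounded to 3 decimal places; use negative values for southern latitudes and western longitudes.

latitude 41.971°, longitude 19.198°

The arc subtends δ = 544.7/3958.8 = 0.137592 rad at the centre.
Converting: φ₁ = 0.680452 rad, θ = 5.153957 rad.
Applying the spherical law of cosines for sides, sin φ₂ = sin φ₁ cos δ + cos φ₁ sin δ cos θ = 0.668759, so φ₂ = 41.971°.
Δλ = atan2( sin θ sin δ cos φ₁ , cos δ − sin φ₁ sin φ₂ ) = atan2(-0.096386, 0.569803) = -0.167570 rad = -9.601°.
λ₂ = 28.799° + -9.601° = 19.198°.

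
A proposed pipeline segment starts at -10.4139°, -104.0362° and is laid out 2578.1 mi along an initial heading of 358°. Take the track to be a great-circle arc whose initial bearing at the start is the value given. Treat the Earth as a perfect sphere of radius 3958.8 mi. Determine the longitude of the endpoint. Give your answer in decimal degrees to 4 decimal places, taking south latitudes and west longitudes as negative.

δ = 2578.1/3958.8 = 0.651233 rad (37.3129°).
Start latitude φ₁ = -0.181757 rad; initial bearing θ = 6.248279 rad.
Applying the spherical law of cosines for sides, sin φ₂ = sin φ₁ cos δ + cos φ₁ sin δ cos θ = 0.452056, so φ₂ = 26.8757°.
Then Δλ = atan2(-0.020806, 0.877050) = -0.023719 rad, from sin θ sin δ cos φ₁ over cos δ − sin φ₁ sin φ₂.
λ₂ = λ₁ + Δλ = -105.3952°.

longitude -105.3952°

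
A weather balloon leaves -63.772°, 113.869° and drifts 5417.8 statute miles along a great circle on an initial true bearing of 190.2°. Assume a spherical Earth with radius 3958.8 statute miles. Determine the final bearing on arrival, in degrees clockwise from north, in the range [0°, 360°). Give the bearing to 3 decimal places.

Angular distance δ = d/R = 5417.8 / 3958.8 = 1.368546 rad.
Converting: φ₁ = -1.113031 rad, θ = 3.319616 rad.
sin φ₂ = sin φ₁ cos δ + cos φ₁ sin δ cos θ = (-0.897043)(0.200874) + (0.441944)(0.979617)(-0.984196) = -0.606287
φ₂ = asin(-0.606287) = -0.651383 rad = -37.321°.
For the longitude increment, Δλ = atan2( sin θ sin δ cos φ₁, cos δ − sin φ₁ sin φ₂ ) = atan2(-0.076666, -0.342991) = -167.400°.
Hence λ₂ = 113.869° + -167.400° = -53.531°.
The forward bearing on arrival equals the back-azimuth from the destination plus 180°.
Back-azimuth from P₂ (-37.321°, -53.531°) to P₁ (-63.772°, 113.869°), with Δλ' = λ₁ − λ₂ = 167.400°: atan2( sin Δλ' cos φ₁ , cos φ₂ sin φ₁ − sin φ₂ cos φ₁ cos Δλ' ) = 174.352°.
Final bearing = (174.352° + 180°) mod 360° = 354.352°.

final bearing 354.352°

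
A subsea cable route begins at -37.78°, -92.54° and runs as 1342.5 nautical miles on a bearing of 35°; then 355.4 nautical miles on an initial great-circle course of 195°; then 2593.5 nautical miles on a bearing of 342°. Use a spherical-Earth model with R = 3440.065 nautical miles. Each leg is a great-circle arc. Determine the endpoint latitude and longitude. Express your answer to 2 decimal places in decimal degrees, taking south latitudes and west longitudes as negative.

latitude 16.97°, longitude -93.68°

Apply the spherical direct solution leg by leg, carrying full precision between legs.
Leg 1: from (-37.78°, -92.54°), δ = 1342.5/3440.065 = 0.390254 rad, θ = 35° → φ = -18.68°, λ = -79.22°.
Leg 2: from (-18.68°, -79.22°), δ = 355.4/3440.065 = 0.103312 rad, θ = 195° → φ = -24.39°, λ = -80.90°.
Leg 3: from (-24.39°, -80.90°), δ = 2593.5/3440.065 = 0.753910 rad, θ = 342° → φ = 16.97°, λ = -93.68°.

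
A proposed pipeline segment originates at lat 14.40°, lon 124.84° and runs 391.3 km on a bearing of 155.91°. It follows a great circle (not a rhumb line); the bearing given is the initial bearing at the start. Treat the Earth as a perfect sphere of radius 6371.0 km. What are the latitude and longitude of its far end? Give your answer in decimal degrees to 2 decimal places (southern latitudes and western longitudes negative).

latitude 11.18°, longitude 126.30°

Angular distance δ = d/R = 391.3 / 6371 = 0.061419 rad.
With φ₁ = 14.40° = 0.251327 rad and θ = 155.91° = 2.721143 rad:
Destination latitude: φ₂ = arcsin( sin φ₁ cos δ + cos φ₁ sin δ cos θ ) = arcsin(0.193947) = 11.18°.
Then Δλ = atan2(0.024267, 0.949882) = 0.025541 rad, from sin θ sin δ cos φ₁ over cos δ − sin φ₁ sin φ₂.
Hence λ₂ = 124.84° + 1.46° = 126.30°.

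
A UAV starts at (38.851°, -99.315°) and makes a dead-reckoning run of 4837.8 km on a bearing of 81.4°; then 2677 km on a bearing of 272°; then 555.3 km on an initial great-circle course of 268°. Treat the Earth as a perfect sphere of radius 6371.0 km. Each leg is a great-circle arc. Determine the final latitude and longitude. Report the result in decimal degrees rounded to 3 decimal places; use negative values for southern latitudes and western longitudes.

Apply the spherical direct solution leg by leg, carrying full precision between legs.
Leg 1: from (38.851°, -99.315°), δ = 4837.8/6371 = 0.759347 rad, θ = 81.4° → φ = 32.354°, λ = -45.628°.
Leg 2: from (32.354°, -45.628°), δ = 2677/6371 = 0.420185 rad, θ = 272° → φ = 30.041°, λ = -73.723°.
Leg 3: from (30.041°, -73.723°), δ = 555.3/6371 = 0.087161 rad, θ = 268° → φ = 29.742°, λ = -79.474°.

latitude 29.742°, longitude -79.474°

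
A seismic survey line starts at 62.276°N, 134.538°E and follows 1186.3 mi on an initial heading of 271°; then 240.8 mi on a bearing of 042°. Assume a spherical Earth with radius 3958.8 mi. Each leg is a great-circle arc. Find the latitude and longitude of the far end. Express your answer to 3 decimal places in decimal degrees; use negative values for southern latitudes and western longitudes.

Apply the spherical direct solution leg by leg, carrying full precision between legs.
Leg 1: from (62.276°, 134.538°), δ = 1186.3/3958.8 = 0.299662 rad, θ = 271° → φ = 58.011°, λ = 100.680°.
Leg 2: from (58.011°, 100.680°), δ = 240.8/3958.8 = 0.060827 rad, θ = 42° → φ = 60.518°, λ = 105.420°.

latitude 60.518°, longitude 105.420°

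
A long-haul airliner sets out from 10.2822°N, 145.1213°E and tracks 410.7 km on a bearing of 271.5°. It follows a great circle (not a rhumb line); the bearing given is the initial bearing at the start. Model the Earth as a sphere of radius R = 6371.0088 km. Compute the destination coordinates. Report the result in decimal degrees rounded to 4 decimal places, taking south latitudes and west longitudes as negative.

Central angle δ = d/R = 0.064464 rad.
Start latitude φ₁ = 0.179458 rad; initial bearing θ = 4.738569 rad.
Applying the spherical law of cosines for sides, sin φ₂ = sin φ₁ cos δ + cos φ₁ sin δ cos θ = 0.179785, so φ₂ = 10.3572°.
Then Δλ = atan2(-0.063363, 0.965832) = -0.065511 rad, from sin θ sin δ cos φ₁ over cos δ − sin φ₁ sin φ₂.
Hence λ₂ = 145.1213° + -3.7535° = 141.3678°.

latitude 10.3572°, longitude 141.3678°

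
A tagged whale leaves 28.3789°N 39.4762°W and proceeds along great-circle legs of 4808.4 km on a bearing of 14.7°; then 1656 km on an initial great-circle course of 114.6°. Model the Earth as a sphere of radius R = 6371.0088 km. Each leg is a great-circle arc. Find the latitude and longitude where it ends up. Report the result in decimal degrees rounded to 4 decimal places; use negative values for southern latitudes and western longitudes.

Apply the spherical direct solution leg by leg, carrying full precision between legs.
Leg 1: from (28.3789°, -39.4762°), δ = 4808.4/6371.0088 = 0.754731 rad, θ = 14.7° → φ = 68.3208°, λ = -11.4024°.
Leg 2: from (68.3208°, -11.4024°), δ = 1656/6371.0088 = 0.259927 rad, θ = 114.6° → φ = 59.1518°, λ = 15.7096°.

latitude 59.1518°, longitude 15.7096°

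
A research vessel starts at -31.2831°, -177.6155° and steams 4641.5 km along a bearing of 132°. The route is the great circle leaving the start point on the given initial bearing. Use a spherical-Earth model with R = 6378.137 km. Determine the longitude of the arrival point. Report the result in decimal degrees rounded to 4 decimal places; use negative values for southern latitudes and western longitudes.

δ = 4641.5/6378.137 = 0.727720 rad (41.6953°).
Converting: φ₁ = -0.545993 rad, θ = 2.303835 rad.
sin φ₂ = sin φ₁ cos δ + cos φ₁ sin δ cos θ = (-0.519267)(0.746693) + (0.854612)(0.665169)(-0.669131) = -0.768108
φ₂ = asin(-0.768108) = -0.875881 rad = -50.1843°.
Then Δλ = atan2(0.422449, 0.347840) = 0.881956 rad, from sin θ sin δ cos φ₁ over cos δ − sin φ₁ sin φ₂.
λ₂ = -177.6155° + 50.5324° = -127.0831°.

longitude -127.0831°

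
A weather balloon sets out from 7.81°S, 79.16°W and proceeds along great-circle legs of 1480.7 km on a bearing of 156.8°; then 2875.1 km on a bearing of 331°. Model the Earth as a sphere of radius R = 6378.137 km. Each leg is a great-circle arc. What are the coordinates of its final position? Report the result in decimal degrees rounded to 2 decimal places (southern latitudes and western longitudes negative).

latitude 2.89°, longitude -85.83°

Apply the spherical direct solution leg by leg, carrying full precision between legs.
Leg 1: from (-7.81°, -79.16°), δ = 1480.7/6378.137 = 0.232152 rad, θ = 156.8° → φ = -19.98°, λ = -73.63°.
Leg 2: from (-19.98°, -73.63°), δ = 2875.1/6378.137 = 0.450774 rad, θ = 331° → φ = 2.89°, λ = -85.83°.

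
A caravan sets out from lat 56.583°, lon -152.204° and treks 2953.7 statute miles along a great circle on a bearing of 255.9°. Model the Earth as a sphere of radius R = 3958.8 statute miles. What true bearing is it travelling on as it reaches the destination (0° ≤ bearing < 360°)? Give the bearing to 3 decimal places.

final bearing 218.768°

δ = 2953.7/3958.8 = 0.746110 rad (42.7490°).
Start latitude φ₁ = 0.987560 rad; initial bearing θ = 4.466298 rad.
Applying the spherical law of cosines for sides, sin φ₂ = sin φ₁ cos δ + cos φ₁ sin δ cos θ = 0.521868, so φ₂ = 31.458°.
Then Δλ = atan2(-0.362565, 0.298740) = -0.881614 rad, from sin θ sin δ cos φ₁ over cos δ − sin φ₁ sin φ₂.
λ₂ = -152.204° + -50.513° = -202.717°, normalized to (−180°, 180°] → 157.283°.
The forward bearing on arrival equals the back-azimuth from the destination plus 180°.
Back-azimuth from P₂ (31.458°, 157.283°) to P₁ (56.583°, -152.204°), with Δλ' = λ₁ − λ₂ = -309.487°: atan2( sin Δλ' cos φ₁ , cos φ₂ sin φ₁ − sin φ₂ cos φ₁ cos Δλ' ) = 38.768°.
Final bearing = (38.768° + 180°) mod 360° = 218.768°.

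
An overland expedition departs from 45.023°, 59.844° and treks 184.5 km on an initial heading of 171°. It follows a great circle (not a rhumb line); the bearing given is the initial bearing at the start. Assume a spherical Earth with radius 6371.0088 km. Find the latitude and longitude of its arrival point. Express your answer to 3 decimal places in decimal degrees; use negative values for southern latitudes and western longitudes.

latitude 43.384°, longitude 60.201°

Angular distance δ = d/R = 184.5 / 6371.0088 = 0.028959 rad.
Converting: φ₁ = 0.785800 rad, θ = 2.984513 rad.
sin φ₂ = sin φ₁ cos δ + cos φ₁ sin δ cos θ = (0.707391)(0.999581) + (0.706823)(0.028955)(-0.987688) = 0.686880
φ₂ = asin(0.686880) = 0.757187 rad = 43.384°.
For the longitude increment, Δλ = atan2( sin θ sin δ cos φ₁, cos δ − sin φ₁ sin φ₂ ) = atan2(0.003202, 0.513688) = 0.357°.
λ₂ = λ₁ + Δλ = 60.201°.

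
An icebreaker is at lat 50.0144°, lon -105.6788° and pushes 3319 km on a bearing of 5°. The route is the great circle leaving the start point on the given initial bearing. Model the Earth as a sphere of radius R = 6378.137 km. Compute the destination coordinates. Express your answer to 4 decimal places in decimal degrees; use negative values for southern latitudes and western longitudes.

latitude 79.4423°, longitude -91.9984°

The arc subtends δ = 3319/6378.137 = 0.520371 rad at the centre.
Start latitude φ₁ = 0.872916 rad; initial bearing θ = 0.087266 rad.
Applying the spherical law of cosines for sides, sin φ₂ = sin φ₁ cos δ + cos φ₁ sin δ cos θ = 0.983071, so φ₂ = 79.4423°.
For the longitude increment, Δλ = atan2( sin θ sin δ cos φ₁, cos δ − sin φ₁ sin φ₂ ) = atan2(0.027846, 0.114400) = 13.6804°.
λ₂ = -105.6788° + 13.6804° = -91.9984°.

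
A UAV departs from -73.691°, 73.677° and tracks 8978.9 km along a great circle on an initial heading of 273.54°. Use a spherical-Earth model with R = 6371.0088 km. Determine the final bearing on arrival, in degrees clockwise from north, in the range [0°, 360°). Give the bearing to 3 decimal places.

The arc subtends δ = 8978.9/6371.0088 = 1.409337 rad at the centre.
Start latitude φ₁ = -1.286151 rad; initial bearing θ = 4.774174 rad.
sin φ₂ = sin φ₁ cos δ + cos φ₁ sin δ cos θ = (-0.959761)(0.160758) + (0.280817)(0.986994)(0.061745) = -0.137176
φ₂ = asin(-0.137176) = -0.137610 rad = -7.884°.
Δλ = atan2( sin θ sin δ cos φ₁ , cos δ − sin φ₁ sin φ₂ ) = atan2(-0.276636, 0.029102) = -1.465982 rad = -83.995°.
λ₂ = λ₁ + Δλ = -10.318°.
The forward bearing on arrival equals the back-azimuth from the destination plus 180°.
Back-azimuth from P₂ (-7.884°, -10.318°) to P₁ (-73.691°, 73.677°), with Δλ' = λ₁ − λ₂ = 83.995°: atan2( sin Δλ' cos φ₁ , cos φ₂ sin φ₁ − sin φ₂ cos φ₁ cos Δλ' ) = 163.563°.
Final bearing = (163.563° + 180°) mod 360° = 343.563°.

final bearing 343.563°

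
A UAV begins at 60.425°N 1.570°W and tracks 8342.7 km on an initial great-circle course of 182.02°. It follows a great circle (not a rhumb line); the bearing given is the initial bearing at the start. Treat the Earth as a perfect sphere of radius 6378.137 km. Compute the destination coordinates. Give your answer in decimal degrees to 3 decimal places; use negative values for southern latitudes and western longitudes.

δ = 8342.7/6378.137 = 1.308015 rad (74.9437°).
Start latitude φ₁ = 1.054615 rad; initial bearing θ = 3.176848 rad.
sin φ₂ = sin φ₁ cos δ + cos φ₁ sin δ cos θ = (0.869710)(0.259767) + (0.493562)(0.965671)(-0.999379) = -0.250401
φ₂ = asin(-0.250401) = -0.253094 rad = -14.501°.
Δλ = atan2( sin θ sin δ cos φ₁ , cos δ − sin φ₁ sin φ₂ ) = atan2(-0.016800, 0.477543) = -0.035166 rad = -2.015°.
Hence λ₂ = -1.570° + -2.015° = -3.585°.

latitude -14.501°, longitude -3.585°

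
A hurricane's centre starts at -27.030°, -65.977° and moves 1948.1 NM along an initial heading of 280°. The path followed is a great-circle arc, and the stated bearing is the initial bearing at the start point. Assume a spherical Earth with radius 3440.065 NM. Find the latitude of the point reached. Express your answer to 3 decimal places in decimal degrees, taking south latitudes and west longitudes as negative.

latitude -17.489°

Angular distance δ = d/R = 1948.1 / 3440.065 = 0.566297 rad.
Converting: φ₁ = -0.471762 rad, θ = 4.886922 rad.
sin φ₂ = sin φ₁ cos δ + cos φ₁ sin δ cos θ = (-0.454457)(0.843893) + (0.890769)(0.536511)(0.173648) = -0.300525
φ₂ = asin(-0.300525) = -0.305243 rad = -17.489°.
For the longitude increment, Δλ = atan2( sin θ sin δ cos φ₁, cos δ − sin φ₁ sin φ₂ ) = atan2(-0.470647, 0.707317) = -33.640°.
λ₂ = λ₁ + Δλ = -99.617°.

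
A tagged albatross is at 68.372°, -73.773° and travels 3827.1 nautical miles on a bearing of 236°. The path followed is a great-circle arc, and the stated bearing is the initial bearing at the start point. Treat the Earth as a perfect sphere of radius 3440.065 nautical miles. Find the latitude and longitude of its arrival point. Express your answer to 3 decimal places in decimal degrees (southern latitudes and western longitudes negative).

δ = 3827.1/3440.065 = 1.112508 rad (63.7420°).
Start latitude φ₁ = 1.193317 rad; initial bearing θ = 4.118977 rad.
sin φ₂ = sin φ₁ cos δ + cos φ₁ sin δ cos θ = (0.929596)(0.442414) + (0.368579)(0.896811)(-0.559193) = 0.226427
φ₂ = asin(0.226427) = 0.228408 rad = 13.087°.
Then Δλ = atan2(-0.274035, 0.231928) = -0.868429 rad, from sin θ sin δ cos φ₁ over cos δ − sin φ₁ sin φ₂.
λ₂ = -73.773° + -49.757° = -123.530°.

latitude 13.087°, longitude -123.530°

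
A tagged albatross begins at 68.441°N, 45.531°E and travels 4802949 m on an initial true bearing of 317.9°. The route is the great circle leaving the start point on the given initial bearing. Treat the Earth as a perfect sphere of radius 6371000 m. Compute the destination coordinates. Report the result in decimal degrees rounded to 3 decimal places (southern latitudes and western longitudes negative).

latitude 59.843°, longitude -68.482°

Angular distance δ = d/R = 4802949 / 6371000 = 0.753877 rad.
Start latitude φ₁ = 1.194521 rad; initial bearing θ = 5.548402 rad.
sin φ₂ = sin φ₁ cos δ + cos φ₁ sin δ cos θ = (0.930040)(0.729041) + (0.367459)(0.684470)(0.741976) = 0.864655
φ₂ = asin(0.864655) = 1.044463 rad = 59.843°.
For the longitude increment, Δλ = atan2( sin θ sin δ cos φ₁, cos δ − sin φ₁ sin φ₂ ) = atan2(-0.168622, -0.075122) = -114.013°.
λ₂ = 45.531° + -114.013° = -68.482°.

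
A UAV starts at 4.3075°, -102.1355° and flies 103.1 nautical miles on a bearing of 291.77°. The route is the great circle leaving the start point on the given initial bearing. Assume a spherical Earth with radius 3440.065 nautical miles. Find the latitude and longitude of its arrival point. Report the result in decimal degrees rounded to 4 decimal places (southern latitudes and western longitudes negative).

latitude 4.9426°, longitude -103.7361°

Angular distance δ = d/R = 103.1 / 3440.065 = 0.029970 rad.
Converting: φ₁ = 0.075180 rad, θ = 5.092347 rad.
sin φ₂ = sin φ₁ cos δ + cos φ₁ sin δ cos θ = (0.075109)(0.999551) + (0.997175)(0.029966)(0.370882) = 0.086158
φ₂ = asin(0.086158) = 0.086265 rad = 4.9426°.
Then Δλ = atan2(-0.027750, 0.993080) = -0.027936 rad, from sin θ sin δ cos φ₁ over cos δ − sin φ₁ sin φ₂.
λ₂ = λ₁ + Δλ = -103.7361°.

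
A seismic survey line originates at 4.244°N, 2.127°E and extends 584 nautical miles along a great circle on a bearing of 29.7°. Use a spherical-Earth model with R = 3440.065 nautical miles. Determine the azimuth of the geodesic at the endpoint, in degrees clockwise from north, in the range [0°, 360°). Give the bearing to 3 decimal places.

final bearing 30.426°

Angular distance δ = d/R = 584 / 3440.065 = 0.169764 rad.
Converting: φ₁ = 0.074072 rad, θ = 0.518363 rad.
Destination latitude: φ₂ = arcsin( sin φ₁ cos δ + cos φ₁ sin δ cos θ ) = arcsin(0.219293) = 12.668°.
Then Δλ = atan2(0.083478, 0.969396) = 0.085902 rad, from sin θ sin δ cos φ₁ over cos δ − sin φ₁ sin φ₂.
Hence λ₂ = 2.127° + 4.922° = 7.049°.
The forward bearing on arrival equals the back-azimuth from the destination plus 180°.
Back-azimuth from P₂ (12.668°, 7.049°) to P₁ (4.244°, 2.127°), with Δλ' = λ₁ − λ₂ = -4.922°: atan2( sin Δλ' cos φ₁ , cos φ₂ sin φ₁ − sin φ₂ cos φ₁ cos Δλ' ) = 210.426°.
Final bearing = (210.426° + 180°) mod 360° = 30.426°.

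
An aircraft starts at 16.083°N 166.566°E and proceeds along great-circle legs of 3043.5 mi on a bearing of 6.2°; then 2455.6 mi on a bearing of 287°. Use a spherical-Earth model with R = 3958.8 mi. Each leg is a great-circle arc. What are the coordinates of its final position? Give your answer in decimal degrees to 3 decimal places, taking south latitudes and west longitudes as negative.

Apply the spherical direct solution leg by leg, carrying full precision between legs.
Leg 1: from (16.083°, 166.566°), δ = 3043.5/3958.8 = 0.768794 rad, θ = 6.2° → φ = 59.685°, λ = 175.121°.
Leg 2: from (59.685°, 175.121°), δ = 2455.6/3958.8 = 0.620289 rad, θ = 287° → φ = 52.020°, λ = 110.527°.

latitude 52.020°, longitude 110.527°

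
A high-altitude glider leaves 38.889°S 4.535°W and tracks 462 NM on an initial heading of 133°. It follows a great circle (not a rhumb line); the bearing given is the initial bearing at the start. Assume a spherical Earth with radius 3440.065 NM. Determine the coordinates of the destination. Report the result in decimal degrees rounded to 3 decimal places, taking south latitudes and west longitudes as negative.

latitude -43.887°, longitude 3.274°

Angular distance δ = d/R = 462 / 3440.065 = 0.134300 rad.
Start latitude φ₁ = -0.678741 rad; initial bearing θ = 2.321288 rad.
Applying the spherical law of cosines for sides, sin φ₂ = sin φ₁ cos δ + cos φ₁ sin δ cos θ = -0.693238, so φ₂ = -43.887°.
Δλ = atan2( sin θ sin δ cos φ₁ , cos δ − sin φ₁ sin φ₂ ) = atan2(0.076222, 0.555771) = 0.136296 rad = 7.809°.
λ₂ = -4.535° + 7.809° = 3.274°.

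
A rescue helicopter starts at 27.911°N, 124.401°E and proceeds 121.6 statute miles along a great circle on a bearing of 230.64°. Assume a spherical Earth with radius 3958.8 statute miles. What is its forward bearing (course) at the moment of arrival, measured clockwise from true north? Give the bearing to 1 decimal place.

δ = 121.6/3958.8 = 0.030716 rad (1.7599°).
Start latitude φ₁ = 0.487139 rad; initial bearing θ = 4.025427 rad.
Destination latitude: φ₂ = arcsin( sin φ₁ cos δ + cos φ₁ sin δ cos θ ) = arcsin(0.450667) = 26.787°.
Δλ = atan2( sin θ sin δ cos φ₁ , cos δ − sin φ₁ sin φ₂ ) = atan2(-0.020983, 0.788571) = -0.026603 rad = -1.524°.
λ₂ = λ₁ + Δλ = 122.877°.
The forward bearing on arrival equals the back-azimuth from the destination plus 180°.
Back-azimuth from P₂ (26.8°, 122.9°) to P₁ (27.9°, 124.4°), with Δλ' = λ₁ − λ₂ = 1.5°: atan2( sin Δλ' cos φ₁ , cos φ₂ sin φ₁ − sin φ₂ cos φ₁ cos Δλ' ) = 49.9°.
Final bearing = (49.9° + 180°) mod 360° = 229.9°.

final bearing 229.9°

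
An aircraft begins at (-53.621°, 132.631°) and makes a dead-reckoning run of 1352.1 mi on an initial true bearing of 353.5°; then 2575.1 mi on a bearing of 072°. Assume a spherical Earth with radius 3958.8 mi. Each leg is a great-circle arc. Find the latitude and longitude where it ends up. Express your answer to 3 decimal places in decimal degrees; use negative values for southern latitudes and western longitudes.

latitude -16.962°, longitude 167.027°

Apply the spherical direct solution leg by leg, carrying full precision between legs.
Leg 1: from (-53.621°, 132.631°), δ = 1352.1/3958.8 = 0.341543 rad, θ = 353.5° → φ = -34.140°, λ = 130.005°.
Leg 2: from (-34.140°, 130.005°), δ = 2575.1/3958.8 = 0.650475 rad, θ = 72° → φ = -16.962°, λ = 167.027°.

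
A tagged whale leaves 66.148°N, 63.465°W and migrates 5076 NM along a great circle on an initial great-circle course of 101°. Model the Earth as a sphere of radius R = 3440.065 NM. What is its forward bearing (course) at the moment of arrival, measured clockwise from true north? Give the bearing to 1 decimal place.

final bearing 156.6°

Central angle δ = d/R = 1.475554 rad.
Converting: φ₁ = 1.154500 rad, θ = 1.762783 rad.
Destination latitude: φ₂ = arcsin( sin φ₁ cos δ + cos φ₁ sin δ cos θ ) = arcsin(0.010168) = 0.583°.
Then Δλ = atan2(0.395147, 0.085799) = 1.356983 rad, from sin θ sin δ cos φ₁ over cos δ − sin φ₁ sin φ₂.
λ₂ = λ₁ + Δλ = 14.284°.
The forward bearing on arrival equals the back-azimuth from the destination plus 180°.
Back-azimuth from P₂ (0.6°, 14.3°) to P₁ (66.1°, -63.5°), with Δλ' = λ₁ − λ₂ = -77.7°: atan2( sin Δλ' cos φ₁ , cos φ₂ sin φ₁ − sin φ₂ cos φ₁ cos Δλ' ) = 336.6°.
Final bearing = (336.6° + 180°) mod 360° = 156.6°.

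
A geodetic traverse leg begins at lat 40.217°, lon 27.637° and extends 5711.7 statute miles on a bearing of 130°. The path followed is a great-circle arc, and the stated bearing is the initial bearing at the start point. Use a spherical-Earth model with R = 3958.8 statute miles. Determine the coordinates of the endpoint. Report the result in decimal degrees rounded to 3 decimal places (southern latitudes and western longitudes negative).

latitude -23.853°, longitude 83.811°

The arc subtends δ = 5711.7/3958.8 = 1.442786 rad at the centre.
With φ₁ = 40.217° = 0.701919 rad and θ = 130° = 2.268928 rad:
Destination latitude: φ₂ = arcsin( sin φ₁ cos δ + cos φ₁ sin δ cos θ ) = arcsin(-0.404390) = -23.853°.
For the longitude increment, Δλ = atan2( sin θ sin δ cos φ₁, cos δ − sin φ₁ sin φ₂ ) = atan2(0.580169, 0.388770) = 56.174°.
Hence λ₂ = 27.637° + 56.174° = 83.811°.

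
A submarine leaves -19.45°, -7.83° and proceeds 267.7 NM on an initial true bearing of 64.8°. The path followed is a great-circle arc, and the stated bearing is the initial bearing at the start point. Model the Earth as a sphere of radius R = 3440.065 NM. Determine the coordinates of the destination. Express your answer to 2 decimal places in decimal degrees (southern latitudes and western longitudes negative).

δ = 267.7/3440.065 = 0.077818 rad (4.4587°).
With φ₁ = -19.45° = -0.339467 rad and θ = 64.8° = 1.130973 rad:
Destination latitude: φ₂ = arcsin( sin φ₁ cos δ + cos φ₁ sin δ cos θ ) = arcsin(-0.300765) = -17.50°.
Then Δλ = atan2(0.066327, 0.896824) = 0.073823 rad, from sin θ sin δ cos φ₁ over cos δ − sin φ₁ sin φ₂.
λ₂ = -7.83° + 4.23° = -3.60°.

latitude -17.50°, longitude -3.60°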